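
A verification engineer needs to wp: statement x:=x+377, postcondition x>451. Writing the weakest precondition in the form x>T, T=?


Formula: wp(x:=E, P) = P[E/x] (substitute E for x in postcondition)
Step 1: Postcondition: x>451
Step 2: Substitute x+377 for x: x+377>451
Step 3: Solve for x: x > 451-377 = 74

74


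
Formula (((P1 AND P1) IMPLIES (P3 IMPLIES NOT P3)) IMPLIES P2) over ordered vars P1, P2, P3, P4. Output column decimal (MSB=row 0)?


Formula: (((P1 AND P1) IMPLIES (P3 IMPLIES NOT P3)) IMPLIES P2) over P1, P2, P3, P4 (16 rows)
Evaluate each row (bits = P1,P2,P3,P4, MSB first):
  row 0 [0000]: (((0 AND 0) IMPLIES (0 IMPLIES NOT 0)) IMPLIES 0) -> 0
  row 1 [0001]: (((0 AND 0) IMPLIES (0 IMPLIES NOT 0)) IMPLIES 0) -> 0
  row 2 [0010]: (((0 AND 0) IMPLIES (1 IMPLIES NOT 1)) IMPLIES 0) -> 0
  row 3 [0011]: (((0 AND 0) IMPLIES (1 IMPLIES NOT 1)) IMPLIES 0) -> 0
  row 4 [0100]: (((0 AND 0) IMPLIES (0 IMPLIES NOT 0)) IMPLIES 1) -> 1
  row 5 [0101]: (((0 AND 0) IMPLIES (0 IMPLIES NOT 0)) IMPLIES 1) -> 1
  row 6 [0110]: (((0 AND 0) IMPLIES (1 IMPLIES NOT 1)) IMPLIES 1) -> 1
  row 7 [0111]: (((0 AND 0) IMPLIES (1 IMPLIES NOT 1)) IMPLIES 1) -> 1
  row 8 [1000]: (((1 AND 1) IMPLIES (0 IMPLIES NOT 0)) IMPLIES 0) -> 0
  row 9 [1001]: (((1 AND 1) IMPLIES (0 IMPLIES NOT 0)) IMPLIES 0) -> 0
  row 10 [1010]: (((1 AND 1) IMPLIES (1 IMPLIES NOT 1)) IMPLIES 0) -> 1
  row 11 [1011]: (((1 AND 1) IMPLIES (1 IMPLIES NOT 1)) IMPLIES 0) -> 1
  row 12 [1100]: (((1 AND 1) IMPLIES (0 IMPLIES NOT 0)) IMPLIES 1) -> 1
  row 13 [1101]: (((1 AND 1) IMPLIES (0 IMPLIES NOT 0)) IMPLIES 1) -> 1
  row 14 [1110]: (((1 AND 1) IMPLIES (1 IMPLIES NOT 1)) IMPLIES 1) -> 1
  row 15 [1111]: (((1 AND 1) IMPLIES (1 IMPLIES NOT 1)) IMPLIES 1) -> 1
Full result column, 4 rows per line (P1,P2 fixed per line; P3,P4 runs 00..11 left to right):
  rows 0-3 [P1,P2=00]: 0000  = hex 0
  rows 4-7 [P1,P2=01]: 1111  = hex F
  rows 8-11 [P1,P2=10]: 0011  = hex 3
  rows 12-15 [P1,P2=11]: 1111  = hex F
Output column (row 0 .. row 15) = 0000111100111111
Output column grouped in 4s = 0000 1111 0011 1111 = 0x0F3F
Convert to decimal digit by digit (value = value*16 + digit):
  0 -> 0
  0*16 + 15 (F) = 15
  15*16 + 3 = 243
  243*16 + 15 (F) = 3903
Decimal = 3903

3903


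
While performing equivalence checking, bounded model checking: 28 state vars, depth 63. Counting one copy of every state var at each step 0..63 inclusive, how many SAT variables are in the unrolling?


BMC unrolls to depth k, creating one copy of each state var for steps 0..k.
Step count = 63 + 1 = 64 (steps 0 through 63)
Vars per step = 28
Total = 28 * 64 = 1792

1792


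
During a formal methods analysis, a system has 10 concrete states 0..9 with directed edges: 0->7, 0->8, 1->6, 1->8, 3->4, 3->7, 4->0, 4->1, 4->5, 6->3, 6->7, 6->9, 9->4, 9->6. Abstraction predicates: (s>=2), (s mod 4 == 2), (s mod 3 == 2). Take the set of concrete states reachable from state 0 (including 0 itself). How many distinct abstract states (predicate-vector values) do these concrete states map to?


BFS from 0:
Concrete reachable: {0, 7, 8}
Abstract via predicates (s>=2), (s mod 4 == 2), (s mod 3 == 2):
  (0,0,0) <- {0}
  (1,0,0) <- {7}
  (1,0,1) <- {8}
Distinct abstract states = 3

3


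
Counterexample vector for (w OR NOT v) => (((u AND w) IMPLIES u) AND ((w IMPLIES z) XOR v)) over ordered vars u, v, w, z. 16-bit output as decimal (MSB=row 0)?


F1 = (w OR NOT v)
F2 = (((u AND w) IMPLIES u) AND ((w IMPLIES z) XOR v))
Counterexample to F1=>F2 is where F1=1 and F2=0.
Evaluate each row (bits = u,v,w,z, MSB first):
  row 0 [0000]: F1=1 F2=1 -> F1&~F2 -> 0
  row 1 [0001]: F1=1 F2=1 -> F1&~F2 -> 0
  row 2 [0010]: F1=1 F2=0 -> F1&~F2 -> 1
  row 3 [0011]: F1=1 F2=1 -> F1&~F2 -> 0
  row 4 [0100]: F1=0 F2=0 -> F1&~F2 -> 0
  row 5 [0101]: F1=0 F2=0 -> F1&~F2 -> 0
  row 6 [0110]: F1=1 F2=1 -> F1&~F2 -> 0
  row 7 [0111]: F1=1 F2=0 -> F1&~F2 -> 1
  row 8 [1000]: F1=1 F2=1 -> F1&~F2 -> 0
  row 9 [1001]: F1=1 F2=1 -> F1&~F2 -> 0
  row 10 [1010]: F1=1 F2=0 -> F1&~F2 -> 1
  row 11 [1011]: F1=1 F2=1 -> F1&~F2 -> 0
  row 12 [1100]: F1=0 F2=0 -> F1&~F2 -> 0
  row 13 [1101]: F1=0 F2=0 -> F1&~F2 -> 0
  row 14 [1110]: F1=1 F2=1 -> F1&~F2 -> 0
  row 15 [1111]: F1=1 F2=0 -> F1&~F2 -> 1
Full result column, 4 rows per line (u,v fixed per line; w,z runs 00..11 left to right):
  rows 0-3 [u,v=00]: 0010  = hex 2
  rows 4-7 [u,v=01]: 0001  = hex 1
  rows 8-11 [u,v=10]: 0010  = hex 2
  rows 12-15 [u,v=11]: 0001  = hex 1
Counterexample vector (row 0 .. row 15) = 0010000100100001
Output column grouped in 4s = 0010 0001 0010 0001 = 0x2121
Convert to decimal digit by digit (value = value*16 + digit):
  2 -> 2
  2*16 + 1 = 33
  33*16 + 2 = 530
  530*16 + 1 = 8481
Decimal = 8481

8481


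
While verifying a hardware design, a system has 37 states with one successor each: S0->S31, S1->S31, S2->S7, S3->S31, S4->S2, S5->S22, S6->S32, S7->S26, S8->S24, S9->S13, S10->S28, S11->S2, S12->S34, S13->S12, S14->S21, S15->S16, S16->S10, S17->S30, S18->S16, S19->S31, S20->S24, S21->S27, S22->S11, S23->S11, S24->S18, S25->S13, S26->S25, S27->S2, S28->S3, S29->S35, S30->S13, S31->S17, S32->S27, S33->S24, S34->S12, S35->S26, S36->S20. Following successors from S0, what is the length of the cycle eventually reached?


Trace from S0 until a state repeats:
  S0 -> S31 -> S17 -> S30 -> S13 -> S12 -> S34 -> S12
S12 first seen at step 5, revisited at step 7.
Cycle length = 7 - 5 = 2

2


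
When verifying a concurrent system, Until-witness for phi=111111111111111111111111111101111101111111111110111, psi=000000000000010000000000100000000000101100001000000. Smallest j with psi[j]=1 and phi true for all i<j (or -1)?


(phi U psi) at 0: need smallest j with psi[j]=1 and phi[i]=1 for all i in [0,j).
Scan from step 0:
  step 0: phi=1, psi=0 -> continue
  step 1: phi=1, psi=0 -> continue
  step 2: phi=1, psi=0 -> continue
  step 3: phi=1, psi=0 -> continue
  step 13: psi=1 and phi held for [0,13) -> witness found
Witness step = 13

13


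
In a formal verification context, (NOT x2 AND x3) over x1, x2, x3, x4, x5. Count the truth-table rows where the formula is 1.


Formula: (NOT x2 AND x3) over 5 vars (32 rows)
Evaluate each row (x1, x2, x3, x4, x5 as bits, MSB first):
  row 0 [00000]: (NOT 0 AND 0) -> 0
  row 1 [00001]: (NOT 0 AND 0) -> 0
  row 2 [00010]: (NOT 0 AND 0) -> 0
  row 3 [00011]: (NOT 0 AND 0) -> 0
  row 4 [00100]: (NOT 0 AND 1) -> 1
  row 5 [00101]: (NOT 0 AND 1) -> 1
  row 6 [00110]: (NOT 0 AND 1) -> 1
  row 7 [00111]: (NOT 0 AND 1) -> 1
  row 8 [01000]: (NOT 1 AND 0) -> 0
  row 9 [01001]: (NOT 1 AND 0) -> 0
  row 10 [01010]: (NOT 1 AND 0) -> 0
  row 11 [01011]: (NOT 1 AND 0) -> 0
  row 12 [01100]: (NOT 1 AND 1) -> 0
  row 13 [01101]: (NOT 1 AND 1) -> 0
  row 14 [01110]: (NOT 1 AND 1) -> 0
  row 15 [01111]: (NOT 1 AND 1) -> 0
  row 16 [10000]: (NOT 0 AND 0) -> 0
  row 17 [10001]: (NOT 0 AND 0) -> 0
  row 18 [10010]: (NOT 0 AND 0) -> 0
  row 19 [10011]: (NOT 0 AND 0) -> 0
  row 20 [10100]: (NOT 0 AND 1) -> 1
  row 21 [10101]: (NOT 0 AND 1) -> 1
  row 22 [10110]: (NOT 0 AND 1) -> 1
  row 23 [10111]: (NOT 0 AND 1) -> 1
  row 24 [11000]: (NOT 1 AND 0) -> 0
  row 25 [11001]: (NOT 1 AND 0) -> 0
  row 26 [11010]: (NOT 1 AND 0) -> 0
  row 27 [11011]: (NOT 1 AND 0) -> 0
  row 28 [11100]: (NOT 1 AND 1) -> 0
  row 29 [11101]: (NOT 1 AND 1) -> 0
  row 30 [11110]: (NOT 1 AND 1) -> 0
  row 31 [11111]: (NOT 1 AND 1) -> 0
Full result column, 8 rows per line (x1,x2 fixed per line; x3,x4,x5 runs 000..111 left to right):
  rows 0-7 [x1,x2=00]: 00001111  (ones: 4)
  rows 8-15 [x1,x2=01]: 00000000  (ones: 0)
  rows 16-23 [x1,x2=10]: 00001111  (ones: 4)
  rows 24-31 [x1,x2=11]: 00000000  (ones: 0)
Count of 1-rows = 4+0+4+0 = 8

8


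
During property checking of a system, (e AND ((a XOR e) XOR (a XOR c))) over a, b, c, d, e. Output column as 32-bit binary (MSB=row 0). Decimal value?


Formula: (e AND ((a XOR e) XOR (a XOR c))) over a, b, c, d, e (32 rows)
Evaluate each row (bits = a,b,c,d,e, MSB first):
  row 0 [00000]: (0 AND ((0 XOR 0) XOR (0 XOR 0))) -> 0
  row 1 [00001]: (1 AND ((0 XOR 1) XOR (0 XOR 0))) -> 1
  row 2 [00010]: (0 AND ((0 XOR 0) XOR (0 XOR 0))) -> 0
  row 3 [00011]: (1 AND ((0 XOR 1) XOR (0 XOR 0))) -> 1
  row 4 [00100]: (0 AND ((0 XOR 0) XOR (0 XOR 1))) -> 0
  row 5 [00101]: (1 AND ((0 XOR 1) XOR (0 XOR 1))) -> 0
  row 6 [00110]: (0 AND ((0 XOR 0) XOR (0 XOR 1))) -> 0
  row 7 [00111]: (1 AND ((0 XOR 1) XOR (0 XOR 1))) -> 0
  row 8 [01000]: (0 AND ((0 XOR 0) XOR (0 XOR 0))) -> 0
  row 9 [01001]: (1 AND ((0 XOR 1) XOR (0 XOR 0))) -> 1
  row 10 [01010]: (0 AND ((0 XOR 0) XOR (0 XOR 0))) -> 0
  row 11 [01011]: (1 AND ((0 XOR 1) XOR (0 XOR 0))) -> 1
  row 12 [01100]: (0 AND ((0 XOR 0) XOR (0 XOR 1))) -> 0
  row 13 [01101]: (1 AND ((0 XOR 1) XOR (0 XOR 1))) -> 0
  row 14 [01110]: (0 AND ((0 XOR 0) XOR (0 XOR 1))) -> 0
  row 15 [01111]: (1 AND ((0 XOR 1) XOR (0 XOR 1))) -> 0
  row 16 [10000]: (0 AND ((1 XOR 0) XOR (1 XOR 0))) -> 0
  row 17 [10001]: (1 AND ((1 XOR 1) XOR (1 XOR 0))) -> 1
  row 18 [10010]: (0 AND ((1 XOR 0) XOR (1 XOR 0))) -> 0
  row 19 [10011]: (1 AND ((1 XOR 1) XOR (1 XOR 0))) -> 1
  row 20 [10100]: (0 AND ((1 XOR 0) XOR (1 XOR 1))) -> 0
  row 21 [10101]: (1 AND ((1 XOR 1) XOR (1 XOR 1))) -> 0
  row 22 [10110]: (0 AND ((1 XOR 0) XOR (1 XOR 1))) -> 0
  row 23 [10111]: (1 AND ((1 XOR 1) XOR (1 XOR 1))) -> 0
  row 24 [11000]: (0 AND ((1 XOR 0) XOR (1 XOR 0))) -> 0
  row 25 [11001]: (1 AND ((1 XOR 1) XOR (1 XOR 0))) -> 1
  row 26 [11010]: (0 AND ((1 XOR 0) XOR (1 XOR 0))) -> 0
  row 27 [11011]: (1 AND ((1 XOR 1) XOR (1 XOR 0))) -> 1
  row 28 [11100]: (0 AND ((1 XOR 0) XOR (1 XOR 1))) -> 0
  row 29 [11101]: (1 AND ((1 XOR 1) XOR (1 XOR 1))) -> 0
  row 30 [11110]: (0 AND ((1 XOR 0) XOR (1 XOR 1))) -> 0
  row 31 [11111]: (1 AND ((1 XOR 1) XOR (1 XOR 1))) -> 0
Full result column, 4 rows per line (a,b,c fixed per line; d,e runs 00..11 left to right):
  rows 0-3 [a,b,c=000]: 0101  = hex 5
  rows 4-7 [a,b,c=001]: 0000  = hex 0
  rows 8-11 [a,b,c=010]: 0101  = hex 5
  rows 12-15 [a,b,c=011]: 0000  = hex 0
  rows 16-19 [a,b,c=100]: 0101  = hex 5
  rows 20-23 [a,b,c=101]: 0000  = hex 0
  rows 24-27 [a,b,c=110]: 0101  = hex 5
  rows 28-31 [a,b,c=111]: 0000  = hex 0
Output column (row 0 .. row 31) = 01010000010100000101000001010000
Output column grouped in 4s = 0101 0000 0101 0000 0101 0000 0101 0000 = 0x50505050
Convert to decimal digit by digit (value = value*16 + digit):
  5 -> 5
  5*16 + 0 = 80
  80*16 + 5 = 1285
  1285*16 + 0 = 20560
  20560*16 + 5 = 328965
  328965*16 + 0 = 5263440
  5263440*16 + 5 = 84215045
  84215045*16 + 0 = 1347440720
Decimal = 1347440720

1347440720


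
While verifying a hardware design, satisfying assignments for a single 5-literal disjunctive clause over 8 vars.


Step 1: Total=2^8=256
Step 2: Unsat when all 5 false: 2^3=8
Step 3: Sat=256-8=248

248


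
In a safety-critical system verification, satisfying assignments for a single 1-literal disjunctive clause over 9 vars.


Step 1: Total=2^9=512
Step 2: Unsat when all 1 false: 2^8=256
Step 3: Sat=512-256=256

256


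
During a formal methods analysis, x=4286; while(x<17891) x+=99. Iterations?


Step 1: x goes from 4286 toward 17891 by 99; the body runs while x<17891, so iterations = ceil((bound-start)/step)
Step 2: Distance=13605
Step 3: ceil(13605/99)=138

138


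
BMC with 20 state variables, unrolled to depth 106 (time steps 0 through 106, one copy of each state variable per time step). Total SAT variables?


BMC unrolls to depth k, creating one copy of each state var for steps 0..k.
Step count = 106 + 1 = 107 (steps 0 through 106)
Vars per step = 20
Total = 20 * 107 = 2140

2140


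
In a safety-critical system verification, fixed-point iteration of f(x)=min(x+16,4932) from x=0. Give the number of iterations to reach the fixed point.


Step 1: x=0, cap=4932, increment=16
Step 2: x grows by 16 each step until capped at 4932; fixed point is x=4932
Step 3: iterations = ceil(4932/16) = 309

309


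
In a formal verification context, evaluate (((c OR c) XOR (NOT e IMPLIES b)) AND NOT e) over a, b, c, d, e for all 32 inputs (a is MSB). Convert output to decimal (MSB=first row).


Formula: (((c OR c) XOR (NOT e IMPLIES b)) AND NOT e) over a, b, c, d, e (32 rows)
Evaluate each row (bits = a,b,c,d,e, MSB first):
  row 0 [00000]: (((0 OR 0) XOR (NOT 0 IMPLIES 0)) AND NOT 0) -> 0
  row 1 [00001]: (((0 OR 0) XOR (NOT 1 IMPLIES 0)) AND NOT 1) -> 0
  row 2 [00010]: (((0 OR 0) XOR (NOT 0 IMPLIES 0)) AND NOT 0) -> 0
  row 3 [00011]: (((0 OR 0) XOR (NOT 1 IMPLIES 0)) AND NOT 1) -> 0
  row 4 [00100]: (((1 OR 1) XOR (NOT 0 IMPLIES 0)) AND NOT 0) -> 1
  row 5 [00101]: (((1 OR 1) XOR (NOT 1 IMPLIES 0)) AND NOT 1) -> 0
  row 6 [00110]: (((1 OR 1) XOR (NOT 0 IMPLIES 0)) AND NOT 0) -> 1
  row 7 [00111]: (((1 OR 1) XOR (NOT 1 IMPLIES 0)) AND NOT 1) -> 0
  row 8 [01000]: (((0 OR 0) XOR (NOT 0 IMPLIES 1)) AND NOT 0) -> 1
  row 9 [01001]: (((0 OR 0) XOR (NOT 1 IMPLIES 1)) AND NOT 1) -> 0
  row 10 [01010]: (((0 OR 0) XOR (NOT 0 IMPLIES 1)) AND NOT 0) -> 1
  row 11 [01011]: (((0 OR 0) XOR (NOT 1 IMPLIES 1)) AND NOT 1) -> 0
  row 12 [01100]: (((1 OR 1) XOR (NOT 0 IMPLIES 1)) AND NOT 0) -> 0
  row 13 [01101]: (((1 OR 1) XOR (NOT 1 IMPLIES 1)) AND NOT 1) -> 0
  row 14 [01110]: (((1 OR 1) XOR (NOT 0 IMPLIES 1)) AND NOT 0) -> 0
  row 15 [01111]: (((1 OR 1) XOR (NOT 1 IMPLIES 1)) AND NOT 1) -> 0
  row 16 [10000]: (((0 OR 0) XOR (NOT 0 IMPLIES 0)) AND NOT 0) -> 0
  row 17 [10001]: (((0 OR 0) XOR (NOT 1 IMPLIES 0)) AND NOT 1) -> 0
  row 18 [10010]: (((0 OR 0) XOR (NOT 0 IMPLIES 0)) AND NOT 0) -> 0
  row 19 [10011]: (((0 OR 0) XOR (NOT 1 IMPLIES 0)) AND NOT 1) -> 0
  row 20 [10100]: (((1 OR 1) XOR (NOT 0 IMPLIES 0)) AND NOT 0) -> 1
  row 21 [10101]: (((1 OR 1) XOR (NOT 1 IMPLIES 0)) AND NOT 1) -> 0
  row 22 [10110]: (((1 OR 1) XOR (NOT 0 IMPLIES 0)) AND NOT 0) -> 1
  row 23 [10111]: (((1 OR 1) XOR (NOT 1 IMPLIES 0)) AND NOT 1) -> 0
  row 24 [11000]: (((0 OR 0) XOR (NOT 0 IMPLIES 1)) AND NOT 0) -> 1
  row 25 [11001]: (((0 OR 0) XOR (NOT 1 IMPLIES 1)) AND NOT 1) -> 0
  row 26 [11010]: (((0 OR 0) XOR (NOT 0 IMPLIES 1)) AND NOT 0) -> 1
  row 27 [11011]: (((0 OR 0) XOR (NOT 1 IMPLIES 1)) AND NOT 1) -> 0
  row 28 [11100]: (((1 OR 1) XOR (NOT 0 IMPLIES 1)) AND NOT 0) -> 0
  row 29 [11101]: (((1 OR 1) XOR (NOT 1 IMPLIES 1)) AND NOT 1) -> 0
  row 30 [11110]: (((1 OR 1) XOR (NOT 0 IMPLIES 1)) AND NOT 0) -> 0
  row 31 [11111]: (((1 OR 1) XOR (NOT 1 IMPLIES 1)) AND NOT 1) -> 0
Full result column, 4 rows per line (a,b,c fixed per line; d,e runs 00..11 left to right):
  rows 0-3 [a,b,c=000]: 0000  = hex 0
  rows 4-7 [a,b,c=001]: 1010  = hex A
  rows 8-11 [a,b,c=010]: 1010  = hex A
  rows 12-15 [a,b,c=011]: 0000  = hex 0
  rows 16-19 [a,b,c=100]: 0000  = hex 0
  rows 20-23 [a,b,c=101]: 1010  = hex A
  rows 24-27 [a,b,c=110]: 1010  = hex A
  rows 28-31 [a,b,c=111]: 0000  = hex 0
Output column (row 0 .. row 31) = 00001010101000000000101010100000
Output column grouped in 4s = 0000 1010 1010 0000 0000 1010 1010 0000 = 0x0AA00AA0
Convert to decimal digit by digit (value = value*16 + digit):
  0 -> 0
  0*16 + 10 (A) = 10
  10*16 + 10 (A) = 170
  170*16 + 0 = 2720
  2720*16 + 0 = 43520
  43520*16 + 10 (A) = 696330
  696330*16 + 10 (A) = 11141290
  11141290*16 + 0 = 178260640
Decimal = 178260640

178260640


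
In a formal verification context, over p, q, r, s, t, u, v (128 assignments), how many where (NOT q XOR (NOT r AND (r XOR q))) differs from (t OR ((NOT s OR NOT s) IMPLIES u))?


F1 = (NOT q XOR (NOT r AND (r XOR q)))
F2 = (t OR ((NOT s OR NOT s) IMPLIES u))
Evaluate both on each of 128 rows (bits = p,q,r,s,t,u,v):
  row 0 [0000000]: F1=1 F2=0 (differ) -> 1
  row 1 [0000001]: F1=1 F2=0 (differ) -> 1
  row 2 [0000010]: F1=1 F2=1 -> 0
  row 3 [0000011]: F1=1 F2=1 -> 0
  row 4 [0000100]: F1=1 F2=1 -> 0
  (every remaining row is evaluated the same way; all 128 results are listed next)
Full result column, 8 rows per line (p,q,r,s fixed per line; t,u,v runs 000..111 left to right):
  rows 0-7 [p,q,r,s=0000]: 11000000  (ones: 2)
  rows 8-15 [p,q,r,s=0001]: 00000000  (ones: 0)
  rows 16-23 [p,q,r,s=0010]: 11000000  (ones: 2)
  rows 24-31 [p,q,r,s=0011]: 00000000  (ones: 0)
  rows 32-39 [p,q,r,s=0100]: 11000000  (ones: 2)
  rows 40-47 [p,q,r,s=0101]: 00000000  (ones: 0)
  rows 48-55 [p,q,r,s=0110]: 00111111  (ones: 6)
  rows 56-63 [p,q,r,s=0111]: 11111111  (ones: 8)
  rows 64-71 [p,q,r,s=1000]: 11000000  (ones: 2)
  rows 72-79 [p,q,r,s=1001]: 00000000  (ones: 0)
  rows 80-87 [p,q,r,s=1010]: 11000000  (ones: 2)
  rows 88-95 [p,q,r,s=1011]: 00000000  (ones: 0)
  rows 96-103 [p,q,r,s=1100]: 11000000  (ones: 2)
  rows 104-111 [p,q,r,s=1101]: 00000000  (ones: 0)
  rows 112-119 [p,q,r,s=1110]: 00111111  (ones: 6)
  rows 120-127 [p,q,r,s=1111]: 11111111  (ones: 8)
Disagreements = 2+0+2+0+2+0+6+8+2+0+2+0+2+0+6+8 = 40

40


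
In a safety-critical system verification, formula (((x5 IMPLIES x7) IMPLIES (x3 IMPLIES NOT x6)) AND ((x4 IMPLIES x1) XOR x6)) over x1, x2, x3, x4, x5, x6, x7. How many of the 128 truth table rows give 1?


Formula: (((x5 IMPLIES x7) IMPLIES (x3 IMPLIES NOT x6)) AND ((x4 IMPLIES x1) XOR x6)) over 7 vars (128 rows)
Evaluate each row (x1, x2, x3, x4, x5, x6, x7 as bits, MSB first):
  row 0 [0000000]: (((0 IMPLIES 0) IMPLIES (0 IMPLIES NOT 0)) AND ((0 IMPLIES 0) XOR 0)) -> 1
  row 1 [0000001]: (((0 IMPLIES 1) IMPLIES (0 IMPLIES NOT 0)) AND ((0 IMPLIES 0) XOR 0)) -> 1
  row 2 [0000010]: (((0 IMPLIES 0) IMPLIES (0 IMPLIES NOT 1)) AND ((0 IMPLIES 0) XOR 1)) -> 0
  row 3 [0000011]: (((0 IMPLIES 1) IMPLIES (0 IMPLIES NOT 1)) AND ((0 IMPLIES 0) XOR 1)) -> 0
  row 4 [0000100]: (((1 IMPLIES 0) IMPLIES (0 IMPLIES NOT 0)) AND ((0 IMPLIES 0) XOR 0)) -> 1
  (every remaining row is evaluated the same way; all 128 results are listed next)
Full result column, 8 rows per line (x1,x2,x3,x4 fixed per line; x5,x6,x7 runs 000..111 left to right):
  rows 0-7 [x1,x2,x3,x4=0000]: 11001100  (ones: 4)
  rows 8-15 [x1,x2,x3,x4=0001]: 00110011  (ones: 4)
  rows 16-23 [x1,x2,x3,x4=0010]: 11001100  (ones: 4)
  rows 24-31 [x1,x2,x3,x4=0011]: 00000010  (ones: 1)
  rows 32-39 [x1,x2,x3,x4=0100]: 11001100  (ones: 4)
  rows 40-47 [x1,x2,x3,x4=0101]: 00110011  (ones: 4)
  rows 48-55 [x1,x2,x3,x4=0110]: 11001100  (ones: 4)
  rows 56-63 [x1,x2,x3,x4=0111]: 00000010  (ones: 1)
  rows 64-71 [x1,x2,x3,x4=1000]: 11001100  (ones: 4)
  rows 72-79 [x1,x2,x3,x4=1001]: 11001100  (ones: 4)
  rows 80-87 [x1,x2,x3,x4=1010]: 11001100  (ones: 4)
  rows 88-95 [x1,x2,x3,x4=1011]: 11001100  (ones: 4)
  rows 96-103 [x1,x2,x3,x4=1100]: 11001100  (ones: 4)
  rows 104-111 [x1,x2,x3,x4=1101]: 11001100  (ones: 4)
  rows 112-119 [x1,x2,x3,x4=1110]: 11001100  (ones: 4)
  rows 120-127 [x1,x2,x3,x4=1111]: 11001100  (ones: 4)
Count of 1-rows = 4+4+4+1+4+4+4+1+4+4+4+4+4+4+4+4 = 58

58


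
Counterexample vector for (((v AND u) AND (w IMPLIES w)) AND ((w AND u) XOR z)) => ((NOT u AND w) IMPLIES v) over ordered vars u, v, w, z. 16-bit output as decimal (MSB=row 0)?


F1 = (((v AND u) AND (w IMPLIES w)) AND ((w AND u) XOR z))
F2 = ((NOT u AND w) IMPLIES v)
Counterexample to F1=>F2 is where F1=1 and F2=0.
Evaluate each row (bits = u,v,w,z, MSB first):
  row 0 [0000]: F1=0 F2=1 -> F1&~F2 -> 0
  row 1 [0001]: F1=0 F2=1 -> F1&~F2 -> 0
  row 2 [0010]: F1=0 F2=0 -> F1&~F2 -> 0
  row 3 [0011]: F1=0 F2=0 -> F1&~F2 -> 0
  row 4 [0100]: F1=0 F2=1 -> F1&~F2 -> 0
  row 5 [0101]: F1=0 F2=1 -> F1&~F2 -> 0
  row 6 [0110]: F1=0 F2=1 -> F1&~F2 -> 0
  row 7 [0111]: F1=0 F2=1 -> F1&~F2 -> 0
  row 8 [1000]: F1=0 F2=1 -> F1&~F2 -> 0
  row 9 [1001]: F1=0 F2=1 -> F1&~F2 -> 0
  row 10 [1010]: F1=0 F2=1 -> F1&~F2 -> 0
  row 11 [1011]: F1=0 F2=1 -> F1&~F2 -> 0
  row 12 [1100]: F1=0 F2=1 -> F1&~F2 -> 0
  row 13 [1101]: F1=1 F2=1 -> F1&~F2 -> 0
  row 14 [1110]: F1=1 F2=1 -> F1&~F2 -> 0
  row 15 [1111]: F1=0 F2=1 -> F1&~F2 -> 0
Full result column, 4 rows per line (u,v fixed per line; w,z runs 00..11 left to right):
  rows 0-3 [u,v=00]: 0000  = hex 0
  rows 4-7 [u,v=01]: 0000  = hex 0
  rows 8-11 [u,v=10]: 0000  = hex 0
  rows 12-15 [u,v=11]: 0000  = hex 0
Counterexample vector (row 0 .. row 15) = 0000000000000000
Output column grouped in 4s = 0000 0000 0000 0000 = 0x0000
Convert to decimal digit by digit (value = value*16 + digit):
  0 -> 0
  0*16 + 0 = 0
  0*16 + 0 = 0
  0*16 + 0 = 0
Decimal = 0

0


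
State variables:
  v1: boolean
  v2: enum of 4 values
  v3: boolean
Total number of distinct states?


State space = product of domain sizes of all variables.
Domain sizes:
  v1 (boolean): 2
  v2 (enum of 4 values): 4
  v3 (boolean): 2
Product = 2 * 4 * 2 = 16

16


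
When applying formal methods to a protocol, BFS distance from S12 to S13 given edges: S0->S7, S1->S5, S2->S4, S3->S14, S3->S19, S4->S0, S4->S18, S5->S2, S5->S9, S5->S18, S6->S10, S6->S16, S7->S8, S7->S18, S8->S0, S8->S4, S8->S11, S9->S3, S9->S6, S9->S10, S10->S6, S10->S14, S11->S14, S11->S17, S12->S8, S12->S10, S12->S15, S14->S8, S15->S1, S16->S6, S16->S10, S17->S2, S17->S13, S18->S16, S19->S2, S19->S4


BFS layer-by-layer from S12:
  dist 0: {S12}
  dist 1: {S8, S10, S15}
  dist 2: {S0, S1, S4, S6, S11, S14}
  dist 3: {S5, S7, S16, S17, S18}
  dist 4: {S2, S9, S13}
  -> S13 reached at distance 4
Shortest path length = 4

4


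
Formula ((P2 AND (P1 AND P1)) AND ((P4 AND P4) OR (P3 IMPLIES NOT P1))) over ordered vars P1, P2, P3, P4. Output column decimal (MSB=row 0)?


Formula: ((P2 AND (P1 AND P1)) AND ((P4 AND P4) OR (P3 IMPLIES NOT P1))) over P1, P2, P3, P4 (16 rows)
Evaluate each row (bits = P1,P2,P3,P4, MSB first):
  row 0 [0000]: ((0 AND (0 AND 0)) AND ((0 AND 0) OR (0 IMPLIES NOT 0))) -> 0
  row 1 [0001]: ((0 AND (0 AND 0)) AND ((1 AND 1) OR (0 IMPLIES NOT 0))) -> 0
  row 2 [0010]: ((0 AND (0 AND 0)) AND ((0 AND 0) OR (1 IMPLIES NOT 0))) -> 0
  row 3 [0011]: ((0 AND (0 AND 0)) AND ((1 AND 1) OR (1 IMPLIES NOT 0))) -> 0
  row 4 [0100]: ((1 AND (0 AND 0)) AND ((0 AND 0) OR (0 IMPLIES NOT 0))) -> 0
  row 5 [0101]: ((1 AND (0 AND 0)) AND ((1 AND 1) OR (0 IMPLIES NOT 0))) -> 0
  row 6 [0110]: ((1 AND (0 AND 0)) AND ((0 AND 0) OR (1 IMPLIES NOT 0))) -> 0
  row 7 [0111]: ((1 AND (0 AND 0)) AND ((1 AND 1) OR (1 IMPLIES NOT 0))) -> 0
  row 8 [1000]: ((0 AND (1 AND 1)) AND ((0 AND 0) OR (0 IMPLIES NOT 1))) -> 0
  row 9 [1001]: ((0 AND (1 AND 1)) AND ((1 AND 1) OR (0 IMPLIES NOT 1))) -> 0
  row 10 [1010]: ((0 AND (1 AND 1)) AND ((0 AND 0) OR (1 IMPLIES NOT 1))) -> 0
  row 11 [1011]: ((0 AND (1 AND 1)) AND ((1 AND 1) OR (1 IMPLIES NOT 1))) -> 0
  row 12 [1100]: ((1 AND (1 AND 1)) AND ((0 AND 0) OR (0 IMPLIES NOT 1))) -> 1
  row 13 [1101]: ((1 AND (1 AND 1)) AND ((1 AND 1) OR (0 IMPLIES NOT 1))) -> 1
  row 14 [1110]: ((1 AND (1 AND 1)) AND ((0 AND 0) OR (1 IMPLIES NOT 1))) -> 0
  row 15 [1111]: ((1 AND (1 AND 1)) AND ((1 AND 1) OR (1 IMPLIES NOT 1))) -> 1
Full result column, 4 rows per line (P1,P2 fixed per line; P3,P4 runs 00..11 left to right):
  rows 0-3 [P1,P2=00]: 0000  = hex 0
  rows 4-7 [P1,P2=01]: 0000  = hex 0
  rows 8-11 [P1,P2=10]: 0000  = hex 0
  rows 12-15 [P1,P2=11]: 1101  = hex D
Output column (row 0 .. row 15) = 0000000000001101
Output column grouped in 4s = 0000 0000 0000 1101 = 0x000D
Convert to decimal digit by digit (value = value*16 + digit):
  0 -> 0
  0*16 + 0 = 0
  0*16 + 0 = 0
  0*16 + 13 (D) = 13
Decimal = 13

13


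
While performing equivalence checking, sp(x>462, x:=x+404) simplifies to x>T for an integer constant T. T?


Formula: sp(P, x:=E) = exists old_x. (x = E[old_x/x]) AND P[old_x/x] (old_x is the value of x before the assignment; eliminate old_x by solving x = E[old_x/x] for old_x)
Step 1: Precondition P: x>462, i.e. old_x > 462
Step 2: Assignment gives x = old_x + 404, so old_x = x - 404
Step 3: Substitute into P: x - 404 > 462
Step 4: Simplify: x > 462+404 = 866

866


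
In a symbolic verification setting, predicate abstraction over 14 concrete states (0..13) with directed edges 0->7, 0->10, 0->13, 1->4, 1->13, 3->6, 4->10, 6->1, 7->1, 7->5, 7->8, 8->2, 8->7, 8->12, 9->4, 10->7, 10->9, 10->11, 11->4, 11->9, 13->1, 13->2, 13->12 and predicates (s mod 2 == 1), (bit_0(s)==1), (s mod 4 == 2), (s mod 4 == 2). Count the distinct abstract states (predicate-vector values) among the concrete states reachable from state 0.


BFS from 0:
Concrete reachable: {0, 1, 2, 4, 5, 7, 8, 9, 10, 11, 12, 13}
Abstract via predicates (s mod 2 == 1), (bit_0(s)==1), (s mod 4 == 2), (s mod 4 == 2):
  (0,0,0,0) <- {0, 4, 8, 12}
  (0,0,1,1) <- {2, 10}
  (1,1,0,0) <- {1, 5, 7, 9, 11, 13}
Distinct abstract states = 3

3


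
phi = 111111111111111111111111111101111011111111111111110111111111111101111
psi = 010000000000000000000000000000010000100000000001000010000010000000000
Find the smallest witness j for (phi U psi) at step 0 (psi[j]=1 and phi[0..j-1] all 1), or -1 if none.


(phi U psi) at 0: need smallest j with psi[j]=1 and phi[i]=1 for all i in [0,j).
Scan from step 0:
  step 0: phi=1, psi=0 -> continue
  step 1: psi=1 and phi held for [0,1) -> witness found
Witness step = 1

1


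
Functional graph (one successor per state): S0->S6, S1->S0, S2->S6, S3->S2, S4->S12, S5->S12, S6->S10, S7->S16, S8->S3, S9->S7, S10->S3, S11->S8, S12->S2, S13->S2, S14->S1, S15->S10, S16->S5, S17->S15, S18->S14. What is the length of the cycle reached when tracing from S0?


Trace from S0 until a state repeats:
  S0 -> S6 -> S10 -> S3 -> S2 -> S6
S6 first seen at step 1, revisited at step 5.
Cycle length = 5 - 1 = 4

4


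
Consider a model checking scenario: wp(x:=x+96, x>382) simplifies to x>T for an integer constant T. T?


Formula: wp(x:=E, P) = P[E/x] (substitute E for x in postcondition)
Step 1: Postcondition: x>382
Step 2: Substitute x+96 for x: x+96>382
Step 3: Solve for x: x > 382-96 = 286

286


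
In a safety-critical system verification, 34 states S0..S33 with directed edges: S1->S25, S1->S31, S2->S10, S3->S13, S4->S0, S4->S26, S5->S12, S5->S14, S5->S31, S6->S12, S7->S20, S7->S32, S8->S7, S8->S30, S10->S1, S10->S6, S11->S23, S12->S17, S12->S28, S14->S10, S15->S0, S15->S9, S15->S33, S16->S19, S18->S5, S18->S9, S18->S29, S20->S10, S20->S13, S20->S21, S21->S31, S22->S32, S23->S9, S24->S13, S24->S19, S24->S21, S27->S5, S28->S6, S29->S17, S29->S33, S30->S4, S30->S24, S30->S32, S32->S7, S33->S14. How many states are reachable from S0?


BFS from S0:
  layer 0: {S0}
Reachable set: {S0}
Count = 1

1


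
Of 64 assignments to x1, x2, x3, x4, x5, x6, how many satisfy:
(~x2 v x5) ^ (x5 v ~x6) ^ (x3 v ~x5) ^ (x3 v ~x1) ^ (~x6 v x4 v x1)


CNF with 5 clauses over 6 vars (64 assignments).
An assignment satisfies CNF iff every clause has >=1 true literal.
Check each row (bits = x1,x2,x3,x4,x5,x6; clause T/F shown):
  row 0 [000000]: clauses=TTTTT -> 1
  row 1 [000001]: clauses=TFTTF -> 0
  row 2 [000010]: clauses=TTFTT -> 0
  row 3 [000011]: clauses=TTFTF -> 0
  row 4 [000100]: clauses=TTTTT -> 1
  (every remaining row is evaluated the same way; all 64 results are listed next)
Full result column, 8 rows per line (x1,x2,x3 fixed per line; x4,x5,x6 runs 000..111 left to right):
  rows 0-7 [x1,x2,x3=000]: 10001000  (ones: 2)
  rows 8-15 [x1,x2,x3=001]: 10101011  (ones: 5)
  rows 16-23 [x1,x2,x3=010]: 00000000  (ones: 0)
  rows 24-31 [x1,x2,x3=011]: 00100011  (ones: 3)
  rows 32-39 [x1,x2,x3=100]: 00000000  (ones: 0)
  rows 40-47 [x1,x2,x3=101]: 10111011  (ones: 6)
  rows 48-55 [x1,x2,x3=110]: 00000000  (ones: 0)
  rows 56-63 [x1,x2,x3=111]: 00110011  (ones: 4)
Satisfying assignments = 2+5+0+3+0+6+0+4 = 20

20


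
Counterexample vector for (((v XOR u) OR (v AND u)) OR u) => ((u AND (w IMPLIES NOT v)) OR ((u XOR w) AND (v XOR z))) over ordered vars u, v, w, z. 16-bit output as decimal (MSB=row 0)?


F1 = (((v XOR u) OR (v AND u)) OR u)
F2 = ((u AND (w IMPLIES NOT v)) OR ((u XOR w) AND (v XOR z)))
Counterexample to F1=>F2 is where F1=1 and F2=0.
Evaluate each row (bits = u,v,w,z, MSB first):
  row 0 [0000]: F1=0 F2=0 -> F1&~F2 -> 0
  row 1 [0001]: F1=0 F2=0 -> F1&~F2 -> 0
  row 2 [0010]: F1=0 F2=0 -> F1&~F2 -> 0
  row 3 [0011]: F1=0 F2=1 -> F1&~F2 -> 0
  row 4 [0100]: F1=1 F2=0 -> F1&~F2 -> 1
  row 5 [0101]: F1=1 F2=0 -> F1&~F2 -> 1
  row 6 [0110]: F1=1 F2=1 -> F1&~F2 -> 0
  row 7 [0111]: F1=1 F2=0 -> F1&~F2 -> 1
  row 8 [1000]: F1=1 F2=1 -> F1&~F2 -> 0
  row 9 [1001]: F1=1 F2=1 -> F1&~F2 -> 0
  row 10 [1010]: F1=1 F2=1 -> F1&~F2 -> 0
  row 11 [1011]: F1=1 F2=1 -> F1&~F2 -> 0
  row 12 [1100]: F1=1 F2=1 -> F1&~F2 -> 0
  row 13 [1101]: F1=1 F2=1 -> F1&~F2 -> 0
  row 14 [1110]: F1=1 F2=0 -> F1&~F2 -> 1
  row 15 [1111]: F1=1 F2=0 -> F1&~F2 -> 1
Full result column, 4 rows per line (u,v fixed per line; w,z runs 00..11 left to right):
  rows 0-3 [u,v=00]: 0000  = hex 0
  rows 4-7 [u,v=01]: 1101  = hex D
  rows 8-11 [u,v=10]: 0000  = hex 0
  rows 12-15 [u,v=11]: 0011  = hex 3
Counterexample vector (row 0 .. row 15) = 0000110100000011
Output column grouped in 4s = 0000 1101 0000 0011 = 0x0D03
Convert to decimal digit by digit (value = value*16 + digit):
  0 -> 0
  0*16 + 13 (D) = 13
  13*16 + 0 = 208
  208*16 + 3 = 3331
Decimal = 3331

3331


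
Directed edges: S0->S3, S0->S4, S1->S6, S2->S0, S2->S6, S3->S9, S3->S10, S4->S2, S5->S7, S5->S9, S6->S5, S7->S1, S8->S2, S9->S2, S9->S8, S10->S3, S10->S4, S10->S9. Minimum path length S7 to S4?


BFS layer-by-layer from S7:
  dist 0: {S7}
  dist 1: {S1}
  dist 2: {S6}
  dist 3: {S5}
  dist 4: {S9}
  dist 5: {S2, S8}
  dist 6: {S0}
  dist 7: {S3, S4}
  -> S4 reached at distance 7
Shortest path length = 7

7


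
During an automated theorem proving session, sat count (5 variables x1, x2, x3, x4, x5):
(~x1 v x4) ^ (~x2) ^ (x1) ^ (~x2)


CNF with 4 clauses over 5 vars (32 assignments).
An assignment satisfies CNF iff every clause has >=1 true literal.
Check each row (bits = x1,x2,x3,x4,x5; clause T/F shown):
  row 0 [00000]: clauses=TTFT -> 0
  row 1 [00001]: clauses=TTFT -> 0
  row 2 [00010]: clauses=TTFT -> 0
  row 3 [00011]: clauses=TTFT -> 0
  row 4 [00100]: clauses=TTFT -> 0
  row 5 [00101]: clauses=TTFT -> 0
  row 6 [00110]: clauses=TTFT -> 0
  row 7 [00111]: clauses=TTFT -> 0
  row 8 [01000]: clauses=TFFF -> 0
  row 9 [01001]: clauses=TFFF -> 0
  row 10 [01010]: clauses=TFFF -> 0
  row 11 [01011]: clauses=TFFF -> 0
  row 12 [01100]: clauses=TFFF -> 0
  row 13 [01101]: clauses=TFFF -> 0
  row 14 [01110]: clauses=TFFF -> 0
  row 15 [01111]: clauses=TFFF -> 0
  row 16 [10000]: clauses=FTTT -> 0
  row 17 [10001]: clauses=FTTT -> 0
  row 18 [10010]: clauses=TTTT -> 1
  row 19 [10011]: clauses=TTTT -> 1
  row 20 [10100]: clauses=FTTT -> 0
  row 21 [10101]: clauses=FTTT -> 0
  row 22 [10110]: clauses=TTTT -> 1
  row 23 [10111]: clauses=TTTT -> 1
  row 24 [11000]: clauses=FFTF -> 0
  row 25 [11001]: clauses=FFTF -> 0
  row 26 [11010]: clauses=TFTF -> 0
  row 27 [11011]: clauses=TFTF -> 0
  row 28 [11100]: clauses=FFTF -> 0
  row 29 [11101]: clauses=FFTF -> 0
  row 30 [11110]: clauses=TFTF -> 0
  row 31 [11111]: clauses=TFTF -> 0
Full result column, 8 rows per line (x1,x2 fixed per line; x3,x4,x5 runs 000..111 left to right):
  rows 0-7 [x1,x2=00]: 00000000  (ones: 0)
  rows 8-15 [x1,x2=01]: 00000000  (ones: 0)
  rows 16-23 [x1,x2=10]: 00110011  (ones: 4)
  rows 24-31 [x1,x2=11]: 00000000  (ones: 0)
Satisfying assignments = 0+0+4+0 = 4

4


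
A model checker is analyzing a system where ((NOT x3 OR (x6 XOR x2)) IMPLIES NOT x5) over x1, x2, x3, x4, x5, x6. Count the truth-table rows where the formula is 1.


Formula: ((NOT x3 OR (x6 XOR x2)) IMPLIES NOT x5) over 6 vars (64 rows)
Evaluate each row (x1, x2, x3, x4, x5, x6 as bits, MSB first):
  row 0 [000000]: ((NOT 0 OR (0 XOR 0)) IMPLIES NOT 0) -> 1
  row 1 [000001]: ((NOT 0 OR (1 XOR 0)) IMPLIES NOT 0) -> 1
  row 2 [000010]: ((NOT 0 OR (0 XOR 0)) IMPLIES NOT 1) -> 0
  row 3 [000011]: ((NOT 0 OR (1 XOR 0)) IMPLIES NOT 1) -> 0
  row 4 [000100]: ((NOT 0 OR (0 XOR 0)) IMPLIES NOT 0) -> 1
  (every remaining row is evaluated the same way; all 64 results are listed next)
Full result column, 8 rows per line (x1,x2,x3 fixed per line; x4,x5,x6 runs 000..111 left to right):
  rows 0-7 [x1,x2,x3=000]: 11001100  (ones: 4)
  rows 8-15 [x1,x2,x3=001]: 11101110  (ones: 6)
  rows 16-23 [x1,x2,x3=010]: 11001100  (ones: 4)
  rows 24-31 [x1,x2,x3=011]: 11011101  (ones: 6)
  rows 32-39 [x1,x2,x3=100]: 11001100  (ones: 4)
  rows 40-47 [x1,x2,x3=101]: 11101110  (ones: 6)
  rows 48-55 [x1,x2,x3=110]: 11001100  (ones: 4)
  rows 56-63 [x1,x2,x3=111]: 11011101  (ones: 6)
Count of 1-rows = 4+6+4+6+4+6+4+6 = 40

40


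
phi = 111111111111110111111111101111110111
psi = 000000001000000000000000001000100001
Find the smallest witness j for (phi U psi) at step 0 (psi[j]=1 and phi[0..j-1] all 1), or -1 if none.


(phi U psi) at 0: need smallest j with psi[j]=1 and phi[i]=1 for all i in [0,j).
Scan from step 0:
  step 0: phi=1, psi=0 -> continue
  step 1: phi=1, psi=0 -> continue
  step 2: phi=1, psi=0 -> continue
  step 3: phi=1, psi=0 -> continue
  step 8: psi=1 and phi held for [0,8) -> witness found
Witness step = 8

8


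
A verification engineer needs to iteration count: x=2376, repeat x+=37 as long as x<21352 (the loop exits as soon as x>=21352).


Step 1: x goes from 2376 toward 21352 by 37; the body runs while x<21352, so iterations = ceil((bound-start)/step)
Step 2: Distance=18976
Step 3: ceil(18976/37)=513

513


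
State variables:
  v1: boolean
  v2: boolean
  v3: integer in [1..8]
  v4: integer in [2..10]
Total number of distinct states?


State space = product of domain sizes of all variables.
Domain sizes:
  v1 (boolean): 2
  v2 (boolean): 2
  v3 (integer in [1..8]): 8
  v4 (integer in [2..10]): 9
Product = 2 * 2 * 8 * 9 = 288

288


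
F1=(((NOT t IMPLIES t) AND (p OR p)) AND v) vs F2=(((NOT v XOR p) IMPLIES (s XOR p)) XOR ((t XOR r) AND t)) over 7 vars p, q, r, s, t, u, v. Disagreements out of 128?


F1 = (((NOT t IMPLIES t) AND (p OR p)) AND v)
F2 = (((NOT v XOR p) IMPLIES (s XOR p)) XOR ((t XOR r) AND t))
Evaluate both on each of 128 rows (bits = p,q,r,s,t,u,v):
  row 0 [0000000]: F1=0 F2=0 -> 0
  row 1 [0000001]: F1=0 F2=1 (differ) -> 1
  row 2 [0000010]: F1=0 F2=0 -> 0
  row 3 [0000011]: F1=0 F2=1 (differ) -> 1
  row 4 [0000100]: F1=0 F2=1 (differ) -> 1
  (every remaining row is evaluated the same way; all 128 results are listed next)
Full result column, 8 rows per line (p,q,r,s fixed per line; t,u,v runs 000..111 left to right):
  rows 0-7 [p,q,r,s=0000]: 01011010  (ones: 4)
  rows 8-15 [p,q,r,s=0001]: 11110000  (ones: 4)
  rows 16-23 [p,q,r,s=0010]: 01010101  (ones: 4)
  rows 24-31 [p,q,r,s=0011]: 11111111  (ones: 8)
  rows 32-39 [p,q,r,s=0100]: 01011010  (ones: 4)
  rows 40-47 [p,q,r,s=0101]: 11110000  (ones: 4)
  rows 48-55 [p,q,r,s=0110]: 01010101  (ones: 4)
  rows 56-63 [p,q,r,s=0111]: 11111111  (ones: 8)
  rows 64-71 [p,q,r,s=1000]: 11110101  (ones: 6)
  rows 72-79 [p,q,r,s=1001]: 10100000  (ones: 2)
  rows 80-87 [p,q,r,s=1010]: 11111010  (ones: 6)
  rows 88-95 [p,q,r,s=1011]: 10101111  (ones: 6)
  rows 96-103 [p,q,r,s=1100]: 11110101  (ones: 6)
  rows 104-111 [p,q,r,s=1101]: 10100000  (ones: 2)
  rows 112-119 [p,q,r,s=1110]: 11111010  (ones: 6)
  rows 120-127 [p,q,r,s=1111]: 10101111  (ones: 6)
Disagreements = 4+4+4+8+4+4+4+8+6+2+6+6+6+2+6+6 = 80

80


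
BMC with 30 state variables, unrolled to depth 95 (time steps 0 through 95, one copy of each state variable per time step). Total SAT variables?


BMC unrolls to depth k, creating one copy of each state var for steps 0..k.
Step count = 95 + 1 = 96 (steps 0 through 95)
Vars per step = 30
Total = 30 * 96 = 2880

2880


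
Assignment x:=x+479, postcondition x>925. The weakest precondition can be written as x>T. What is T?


Formula: wp(x:=E, P) = P[E/x] (substitute E for x in postcondition)
Step 1: Postcondition: x>925
Step 2: Substitute x+479 for x: x+479>925
Step 3: Solve for x: x > 925-479 = 446

446


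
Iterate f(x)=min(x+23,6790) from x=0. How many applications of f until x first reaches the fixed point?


Step 1: x=0, cap=6790, increment=23
Step 2: x grows by 23 each step until capped at 6790; fixed point is x=6790
Step 3: iterations = ceil(6790/23) = 296

296


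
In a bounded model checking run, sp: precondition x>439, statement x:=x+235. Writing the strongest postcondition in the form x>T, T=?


Formula: sp(P, x:=E) = exists old_x. (x = E[old_x/x]) AND P[old_x/x] (old_x is the value of x before the assignment; eliminate old_x by solving x = E[old_x/x] for old_x)
Step 1: Precondition P: x>439, i.e. old_x > 439
Step 2: Assignment gives x = old_x + 235, so old_x = x - 235
Step 3: Substitute into P: x - 235 > 439
Step 4: Simplify: x > 439+235 = 674

674


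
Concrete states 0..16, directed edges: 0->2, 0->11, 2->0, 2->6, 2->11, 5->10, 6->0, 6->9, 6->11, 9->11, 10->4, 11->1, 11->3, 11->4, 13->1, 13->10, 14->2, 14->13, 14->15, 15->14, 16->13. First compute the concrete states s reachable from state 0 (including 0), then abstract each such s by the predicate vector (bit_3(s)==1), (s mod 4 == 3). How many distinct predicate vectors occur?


BFS from 0:
Concrete reachable: {0, 1, 2, 3, 4, 6, 9, 11}
Abstract via predicates (bit_3(s)==1), (s mod 4 == 3):
  (0,0) <- {0, 1, 2, 4, 6}
  (0,1) <- {3}
  (1,0) <- {9}
  (1,1) <- {11}
Distinct abstract states = 4

4


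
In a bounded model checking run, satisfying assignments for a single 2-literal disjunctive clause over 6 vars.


Step 1: Total=2^6=64
Step 2: Unsat when all 2 false: 2^4=16
Step 3: Sat=64-16=48

48


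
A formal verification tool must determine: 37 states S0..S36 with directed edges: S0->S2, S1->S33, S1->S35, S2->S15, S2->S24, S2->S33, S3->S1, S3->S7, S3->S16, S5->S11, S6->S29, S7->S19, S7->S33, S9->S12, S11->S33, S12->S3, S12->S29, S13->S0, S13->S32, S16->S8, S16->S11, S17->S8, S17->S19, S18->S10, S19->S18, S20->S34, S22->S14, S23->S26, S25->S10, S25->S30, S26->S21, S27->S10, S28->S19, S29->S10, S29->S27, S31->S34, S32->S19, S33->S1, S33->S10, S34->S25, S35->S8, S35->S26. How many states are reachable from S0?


BFS from S0:
  layer 0: {S0}
  layer 1: {S2}
  layer 2: {S15, S24, S33}
  layer 3: {S1, S10}
  layer 4: {S35}
  layer 5: {S8, S26}
  layer 6: {S21}
Reachable set: {S0, S1, S2, S8, S10, S15, S21, S24, S26, S33, S35}
Count = 11

11


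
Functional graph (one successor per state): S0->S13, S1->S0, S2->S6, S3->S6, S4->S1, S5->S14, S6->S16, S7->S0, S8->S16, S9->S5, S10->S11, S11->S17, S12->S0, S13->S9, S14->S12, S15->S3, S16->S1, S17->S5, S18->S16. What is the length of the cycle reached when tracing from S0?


Trace from S0 until a state repeats:
  S0 -> S13 -> S9 -> S5 -> S14 -> S12 -> S0
S0 first seen at step 0, revisited at step 6.
Cycle length = 6 - 0 = 6

6


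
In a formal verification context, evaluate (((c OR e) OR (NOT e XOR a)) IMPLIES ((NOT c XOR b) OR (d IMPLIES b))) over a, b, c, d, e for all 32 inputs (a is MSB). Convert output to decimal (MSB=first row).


Formula: (((c OR e) OR (NOT e XOR a)) IMPLIES ((NOT c XOR b) OR (d IMPLIES b))) over a, b, c, d, e (32 rows)
Evaluate each row (bits = a,b,c,d,e, MSB first):
  row 0 [00000]: (((0 OR 0) OR (NOT 0 XOR 0)) IMPLIES ((NOT 0 XOR 0) OR (0 IMPLIES 0))) -> 1
  row 1 [00001]: (((0 OR 1) OR (NOT 1 XOR 0)) IMPLIES ((NOT 0 XOR 0) OR (0 IMPLIES 0))) -> 1
  row 2 [00010]: (((0 OR 0) OR (NOT 0 XOR 0)) IMPLIES ((NOT 0 XOR 0) OR (1 IMPLIES 0))) -> 1
  row 3 [00011]: (((0 OR 1) OR (NOT 1 XOR 0)) IMPLIES ((NOT 0 XOR 0) OR (1 IMPLIES 0))) -> 1
  row 4 [00100]: (((1 OR 0) OR (NOT 0 XOR 0)) IMPLIES ((NOT 1 XOR 0) OR (0 IMPLIES 0))) -> 1
  row 5 [00101]: (((1 OR 1) OR (NOT 1 XOR 0)) IMPLIES ((NOT 1 XOR 0) OR (0 IMPLIES 0))) -> 1
  row 6 [00110]: (((1 OR 0) OR (NOT 0 XOR 0)) IMPLIES ((NOT 1 XOR 0) OR (1 IMPLIES 0))) -> 0
  row 7 [00111]: (((1 OR 1) OR (NOT 1 XOR 0)) IMPLIES ((NOT 1 XOR 0) OR (1 IMPLIES 0))) -> 0
  row 8 [01000]: (((0 OR 0) OR (NOT 0 XOR 0)) IMPLIES ((NOT 0 XOR 1) OR (0 IMPLIES 1))) -> 1
  row 9 [01001]: (((0 OR 1) OR (NOT 1 XOR 0)) IMPLIES ((NOT 0 XOR 1) OR (0 IMPLIES 1))) -> 1
  row 10 [01010]: (((0 OR 0) OR (NOT 0 XOR 0)) IMPLIES ((NOT 0 XOR 1) OR (1 IMPLIES 1))) -> 1
  row 11 [01011]: (((0 OR 1) OR (NOT 1 XOR 0)) IMPLIES ((NOT 0 XOR 1) OR (1 IMPLIES 1))) -> 1
  row 12 [01100]: (((1 OR 0) OR (NOT 0 XOR 0)) IMPLIES ((NOT 1 XOR 1) OR (0 IMPLIES 1))) -> 1
  row 13 [01101]: (((1 OR 1) OR (NOT 1 XOR 0)) IMPLIES ((NOT 1 XOR 1) OR (0 IMPLIES 1))) -> 1
  row 14 [01110]: (((1 OR 0) OR (NOT 0 XOR 0)) IMPLIES ((NOT 1 XOR 1) OR (1 IMPLIES 1))) -> 1
  row 15 [01111]: (((1 OR 1) OR (NOT 1 XOR 0)) IMPLIES ((NOT 1 XOR 1) OR (1 IMPLIES 1))) -> 1
  row 16 [10000]: (((0 OR 0) OR (NOT 0 XOR 1)) IMPLIES ((NOT 0 XOR 0) OR (0 IMPLIES 0))) -> 1
  row 17 [10001]: (((0 OR 1) OR (NOT 1 XOR 1)) IMPLIES ((NOT 0 XOR 0) OR (0 IMPLIES 0))) -> 1
  row 18 [10010]: (((0 OR 0) OR (NOT 0 XOR 1)) IMPLIES ((NOT 0 XOR 0) OR (1 IMPLIES 0))) -> 1
  row 19 [10011]: (((0 OR 1) OR (NOT 1 XOR 1)) IMPLIES ((NOT 0 XOR 0) OR (1 IMPLIES 0))) -> 1
  row 20 [10100]: (((1 OR 0) OR (NOT 0 XOR 1)) IMPLIES ((NOT 1 XOR 0) OR (0 IMPLIES 0))) -> 1
  row 21 [10101]: (((1 OR 1) OR (NOT 1 XOR 1)) IMPLIES ((NOT 1 XOR 0) OR (0 IMPLIES 0))) -> 1
  row 22 [10110]: (((1 OR 0) OR (NOT 0 XOR 1)) IMPLIES ((NOT 1 XOR 0) OR (1 IMPLIES 0))) -> 0
  row 23 [10111]: (((1 OR 1) OR (NOT 1 XOR 1)) IMPLIES ((NOT 1 XOR 0) OR (1 IMPLIES 0))) -> 0
  row 24 [11000]: (((0 OR 0) OR (NOT 0 XOR 1)) IMPLIES ((NOT 0 XOR 1) OR (0 IMPLIES 1))) -> 1
  row 25 [11001]: (((0 OR 1) OR (NOT 1 XOR 1)) IMPLIES ((NOT 0 XOR 1) OR (0 IMPLIES 1))) -> 1
  row 26 [11010]: (((0 OR 0) OR (NOT 0 XOR 1)) IMPLIES ((NOT 0 XOR 1) OR (1 IMPLIES 1))) -> 1
  row 27 [11011]: (((0 OR 1) OR (NOT 1 XOR 1)) IMPLIES ((NOT 0 XOR 1) OR (1 IMPLIES 1))) -> 1
  row 28 [11100]: (((1 OR 0) OR (NOT 0 XOR 1)) IMPLIES ((NOT 1 XOR 1) OR (0 IMPLIES 1))) -> 1
  row 29 [11101]: (((1 OR 1) OR (NOT 1 XOR 1)) IMPLIES ((NOT 1 XOR 1) OR (0 IMPLIES 1))) -> 1
  row 30 [11110]: (((1 OR 0) OR (NOT 0 XOR 1)) IMPLIES ((NOT 1 XOR 1) OR (1 IMPLIES 1))) -> 1
  row 31 [11111]: (((1 OR 1) OR (NOT 1 XOR 1)) IMPLIES ((NOT 1 XOR 1) OR (1 IMPLIES 1))) -> 1
Full result column, 4 rows per line (a,b,c fixed per line; d,e runs 00..11 left to right):
  rows 0-3 [a,b,c=000]: 1111  = hex F
  rows 4-7 [a,b,c=001]: 1100  = hex C
  rows 8-11 [a,b,c=010]: 1111  = hex F
  rows 12-15 [a,b,c=011]: 1111  = hex F
  rows 16-19 [a,b,c=100]: 1111  = hex F
  rows 20-23 [a,b,c=101]: 1100  = hex C
  rows 24-27 [a,b,c=110]: 1111  = hex F
  rows 28-31 [a,b,c=111]: 1111  = hex F
Output column (row 0 .. row 31) = 11111100111111111111110011111111
Output column grouped in 4s = 1111 1100 1111 1111 1111 1100 1111 1111 = 0xFCFFFCFF
Convert to decimal digit by digit (value = value*16 + digit):
  F -> 15
  15*16 + 12 (C) = 252
  252*16 + 15 (F) = 4047
  4047*16 + 15 (F) = 64767
  64767*16 + 15 (F) = 1036287
  1036287*16 + 12 (C) = 16580604
  16580604*16 + 15 (F) = 265289679
  265289679*16 + 15 (F) = 4244634879
Decimal = 4244634879

4244634879
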